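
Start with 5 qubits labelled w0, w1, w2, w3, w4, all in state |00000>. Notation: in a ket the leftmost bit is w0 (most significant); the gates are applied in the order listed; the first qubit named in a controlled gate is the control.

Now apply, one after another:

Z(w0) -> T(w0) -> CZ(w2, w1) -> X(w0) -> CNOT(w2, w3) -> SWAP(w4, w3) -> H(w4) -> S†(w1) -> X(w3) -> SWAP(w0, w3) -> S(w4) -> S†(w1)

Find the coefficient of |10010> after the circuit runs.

The final state's coefficient on |10010> equals sqrt(2)/2.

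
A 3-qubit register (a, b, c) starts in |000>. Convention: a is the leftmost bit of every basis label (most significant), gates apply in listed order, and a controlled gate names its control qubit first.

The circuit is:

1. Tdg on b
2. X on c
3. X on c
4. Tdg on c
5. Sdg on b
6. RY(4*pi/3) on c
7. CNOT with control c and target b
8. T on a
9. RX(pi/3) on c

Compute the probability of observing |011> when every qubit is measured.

A full measurement returns |011> with probability 9/16. Key observation: steps 2-3 multiply out to the identity, so the circuit reduces to the remaining gates.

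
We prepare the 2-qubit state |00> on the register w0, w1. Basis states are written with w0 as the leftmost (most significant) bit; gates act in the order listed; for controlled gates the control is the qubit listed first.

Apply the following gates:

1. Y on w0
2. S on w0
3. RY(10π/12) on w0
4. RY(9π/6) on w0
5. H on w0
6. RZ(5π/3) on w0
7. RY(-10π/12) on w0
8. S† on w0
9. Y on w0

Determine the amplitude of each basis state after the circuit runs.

The resulting statevector has amplitude -sqrt(3)/4 on |00>, 0 on |01>, (-2*I + sqrt(3)*I + (sqrt(3) + 2)*exp(I*pi/6))*exp(I*pi/6)/4 on |10>, 0 on |11>.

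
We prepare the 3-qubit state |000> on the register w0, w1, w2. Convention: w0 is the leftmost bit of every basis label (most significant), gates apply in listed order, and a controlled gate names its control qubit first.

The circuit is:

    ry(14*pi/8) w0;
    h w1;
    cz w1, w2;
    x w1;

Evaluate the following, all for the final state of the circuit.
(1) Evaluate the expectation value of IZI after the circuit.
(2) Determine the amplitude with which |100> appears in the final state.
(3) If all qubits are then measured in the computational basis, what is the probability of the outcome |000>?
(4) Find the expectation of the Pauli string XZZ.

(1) The expectation value of IZI is 0.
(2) The amplitude on |100> is sqrt(4 - 2*sqrt(2))/4.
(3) The probability of measuring |000> is sqrt(2)/8 + 1/4.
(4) In the final state, XZZ has expectation 0.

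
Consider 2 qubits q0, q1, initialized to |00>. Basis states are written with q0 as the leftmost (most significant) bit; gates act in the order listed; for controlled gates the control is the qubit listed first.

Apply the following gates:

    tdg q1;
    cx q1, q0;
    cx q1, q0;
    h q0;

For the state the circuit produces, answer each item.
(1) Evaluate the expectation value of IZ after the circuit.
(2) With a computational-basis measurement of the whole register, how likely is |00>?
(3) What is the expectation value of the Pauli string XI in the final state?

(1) In the final state, IZ has expectation 1.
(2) A full measurement returns |00> with probability 1/2.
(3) In the final state, XI has expectation 1.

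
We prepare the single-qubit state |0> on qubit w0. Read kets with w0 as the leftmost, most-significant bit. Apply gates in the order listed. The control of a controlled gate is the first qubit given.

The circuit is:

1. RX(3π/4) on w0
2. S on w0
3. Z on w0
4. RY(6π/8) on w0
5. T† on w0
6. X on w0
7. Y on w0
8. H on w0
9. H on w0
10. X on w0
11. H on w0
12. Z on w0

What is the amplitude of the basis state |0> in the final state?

The final state's coefficient on |0> equals -sqrt(2)*I/2. Key observation: the block from step 9 through step 12 cancels to the identity and can be dropped.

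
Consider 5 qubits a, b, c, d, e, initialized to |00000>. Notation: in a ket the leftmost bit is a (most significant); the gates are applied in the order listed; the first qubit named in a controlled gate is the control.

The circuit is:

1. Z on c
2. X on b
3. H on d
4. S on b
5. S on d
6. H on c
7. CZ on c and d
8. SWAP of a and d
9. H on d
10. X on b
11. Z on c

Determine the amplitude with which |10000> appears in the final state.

The amplitude on |10000> is -sqrt(2)/4.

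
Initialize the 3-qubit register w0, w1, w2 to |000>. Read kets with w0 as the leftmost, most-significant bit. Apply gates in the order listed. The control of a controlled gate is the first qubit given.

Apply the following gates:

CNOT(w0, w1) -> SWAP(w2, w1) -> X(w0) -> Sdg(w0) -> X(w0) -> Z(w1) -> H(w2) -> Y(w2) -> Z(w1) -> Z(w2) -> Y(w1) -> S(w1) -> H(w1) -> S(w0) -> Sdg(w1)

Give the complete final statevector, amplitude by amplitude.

After the circuit, the state carries amplitude 1/2 on |000>, 1/2 on |001>, I/2 on |010>, I/2 on |011>, 0 on |100>, 0 on |101>, 0 on |110>, 0 on |111>.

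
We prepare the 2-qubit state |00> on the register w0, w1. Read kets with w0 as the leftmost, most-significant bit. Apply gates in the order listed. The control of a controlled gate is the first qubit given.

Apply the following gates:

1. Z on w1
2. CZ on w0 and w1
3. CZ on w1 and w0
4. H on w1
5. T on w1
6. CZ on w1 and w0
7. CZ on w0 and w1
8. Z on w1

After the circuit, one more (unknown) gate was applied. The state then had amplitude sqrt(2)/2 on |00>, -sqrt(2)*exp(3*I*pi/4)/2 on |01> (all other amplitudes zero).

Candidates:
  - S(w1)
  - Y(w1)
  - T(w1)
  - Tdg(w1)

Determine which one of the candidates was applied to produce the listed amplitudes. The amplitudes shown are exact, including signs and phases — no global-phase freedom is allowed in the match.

The applied gate was S(w1).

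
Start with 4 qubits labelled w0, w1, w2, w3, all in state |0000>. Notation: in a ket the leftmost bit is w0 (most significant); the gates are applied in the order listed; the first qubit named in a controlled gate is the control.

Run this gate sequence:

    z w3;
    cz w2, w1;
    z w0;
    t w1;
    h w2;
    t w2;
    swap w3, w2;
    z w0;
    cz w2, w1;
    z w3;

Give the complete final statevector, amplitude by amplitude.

After the circuit, the state carries amplitude sqrt(2)/2 on |0000>, -sqrt(2)*exp(I*pi/4)/2 on |0001>, and 0 on every other basis state.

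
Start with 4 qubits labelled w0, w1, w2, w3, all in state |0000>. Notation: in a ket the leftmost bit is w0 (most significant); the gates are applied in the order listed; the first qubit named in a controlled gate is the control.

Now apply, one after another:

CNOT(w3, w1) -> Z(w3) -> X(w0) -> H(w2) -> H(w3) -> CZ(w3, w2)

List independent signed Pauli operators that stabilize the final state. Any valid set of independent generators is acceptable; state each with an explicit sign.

The final state is stabilized by the group generated by +IIXZ, +IIZX, -ZIII, +IZII; other independent generating sets are equally valid.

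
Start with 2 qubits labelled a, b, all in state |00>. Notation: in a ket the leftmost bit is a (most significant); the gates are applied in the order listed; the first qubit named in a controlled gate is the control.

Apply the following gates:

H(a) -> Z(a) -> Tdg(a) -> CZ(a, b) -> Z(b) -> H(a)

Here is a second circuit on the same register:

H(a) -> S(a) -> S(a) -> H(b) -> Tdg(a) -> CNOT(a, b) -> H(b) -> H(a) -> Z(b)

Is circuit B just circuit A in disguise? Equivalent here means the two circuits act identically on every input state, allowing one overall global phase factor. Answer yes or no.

Yes: on every input state the two circuits agree up to one overall phase factor.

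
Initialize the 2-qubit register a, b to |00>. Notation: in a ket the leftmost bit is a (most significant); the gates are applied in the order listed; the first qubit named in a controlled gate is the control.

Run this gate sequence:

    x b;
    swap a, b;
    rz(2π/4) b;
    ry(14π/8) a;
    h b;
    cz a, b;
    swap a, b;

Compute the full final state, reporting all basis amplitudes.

After the circuit, the state carries amplitude sqrt(4 - 2*sqrt(2))*exp(3*I*pi/4)/4 on |00>, sqrt(2*sqrt(2) + 4)*exp(3*I*pi/4)/4 on |01>, sqrt(4 - 2*sqrt(2))*exp(3*I*pi/4)/4 on |10>, -sqrt(2*sqrt(2) + 4)*exp(3*I*pi/4)/4 on |11>.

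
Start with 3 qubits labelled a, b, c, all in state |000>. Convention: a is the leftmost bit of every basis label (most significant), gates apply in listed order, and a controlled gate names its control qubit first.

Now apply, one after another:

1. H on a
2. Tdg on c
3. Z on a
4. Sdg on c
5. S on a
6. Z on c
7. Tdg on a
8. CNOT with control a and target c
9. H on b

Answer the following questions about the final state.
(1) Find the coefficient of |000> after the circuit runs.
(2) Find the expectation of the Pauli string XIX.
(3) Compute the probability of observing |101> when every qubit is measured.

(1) |000> carries amplitude 1/2 in the final state.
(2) In the final state, XIX has expectation -sqrt(2)/2.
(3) The probability of measuring |101> is 1/4.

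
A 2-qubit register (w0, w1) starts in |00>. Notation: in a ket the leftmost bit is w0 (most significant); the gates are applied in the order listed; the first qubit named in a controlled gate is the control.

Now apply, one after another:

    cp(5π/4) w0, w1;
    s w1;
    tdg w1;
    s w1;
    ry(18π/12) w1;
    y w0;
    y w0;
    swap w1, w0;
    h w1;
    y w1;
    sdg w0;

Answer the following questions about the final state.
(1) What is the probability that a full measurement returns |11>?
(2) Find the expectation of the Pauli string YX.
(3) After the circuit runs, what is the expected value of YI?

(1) A full measurement returns |11> with probability 1/4.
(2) In the final state, YX has expectation -1.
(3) In the final state, YI has expectation 1.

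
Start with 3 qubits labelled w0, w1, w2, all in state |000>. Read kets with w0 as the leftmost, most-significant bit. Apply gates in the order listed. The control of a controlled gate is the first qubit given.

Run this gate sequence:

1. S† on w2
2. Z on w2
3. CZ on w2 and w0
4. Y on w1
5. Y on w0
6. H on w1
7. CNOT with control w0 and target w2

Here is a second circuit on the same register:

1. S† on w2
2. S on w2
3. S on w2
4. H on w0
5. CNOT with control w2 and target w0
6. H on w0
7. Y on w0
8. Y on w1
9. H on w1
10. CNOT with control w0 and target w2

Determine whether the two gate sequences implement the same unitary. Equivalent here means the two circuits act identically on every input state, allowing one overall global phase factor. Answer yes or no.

Yes, they are equivalent — the unitaries differ by at most a global phase.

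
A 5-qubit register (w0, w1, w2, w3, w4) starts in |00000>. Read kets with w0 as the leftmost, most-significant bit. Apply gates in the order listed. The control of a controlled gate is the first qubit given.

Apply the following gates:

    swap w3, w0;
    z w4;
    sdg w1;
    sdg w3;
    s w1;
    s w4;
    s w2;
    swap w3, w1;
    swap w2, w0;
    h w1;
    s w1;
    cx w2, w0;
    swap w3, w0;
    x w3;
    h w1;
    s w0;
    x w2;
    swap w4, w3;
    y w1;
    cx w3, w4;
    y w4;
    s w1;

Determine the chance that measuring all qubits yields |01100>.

The probability of measuring |01100> is 1/2.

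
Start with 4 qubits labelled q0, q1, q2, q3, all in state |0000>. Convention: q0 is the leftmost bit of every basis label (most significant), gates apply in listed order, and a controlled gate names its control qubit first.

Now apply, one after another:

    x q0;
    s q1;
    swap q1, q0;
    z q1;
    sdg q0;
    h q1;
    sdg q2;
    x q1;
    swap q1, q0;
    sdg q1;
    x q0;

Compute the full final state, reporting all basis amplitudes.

The resulting statevector has amplitude -sqrt(2)/2 on |0000>, sqrt(2)/2 on |1000>, and 0 on every other basis state.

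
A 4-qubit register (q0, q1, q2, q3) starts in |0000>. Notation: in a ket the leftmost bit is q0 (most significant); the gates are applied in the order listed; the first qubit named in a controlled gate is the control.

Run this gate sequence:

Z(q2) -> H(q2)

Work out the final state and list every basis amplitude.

After the circuit, the state carries amplitude sqrt(2)/2 on |0000>, sqrt(2)/2 on |0010>, and 0 on every other basis state.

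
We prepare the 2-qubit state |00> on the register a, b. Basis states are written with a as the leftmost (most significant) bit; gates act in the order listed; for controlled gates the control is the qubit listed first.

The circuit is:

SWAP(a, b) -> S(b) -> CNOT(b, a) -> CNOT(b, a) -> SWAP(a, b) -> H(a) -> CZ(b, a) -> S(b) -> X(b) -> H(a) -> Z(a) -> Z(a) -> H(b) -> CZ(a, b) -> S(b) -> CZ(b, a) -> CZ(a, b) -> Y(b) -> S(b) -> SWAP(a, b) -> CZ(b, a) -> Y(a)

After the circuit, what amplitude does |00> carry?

|00> carries amplitude sqrt(2)*I/2 in the final state. Key observation: the block from step 3 through step 4 cancels to the identity and can be dropped.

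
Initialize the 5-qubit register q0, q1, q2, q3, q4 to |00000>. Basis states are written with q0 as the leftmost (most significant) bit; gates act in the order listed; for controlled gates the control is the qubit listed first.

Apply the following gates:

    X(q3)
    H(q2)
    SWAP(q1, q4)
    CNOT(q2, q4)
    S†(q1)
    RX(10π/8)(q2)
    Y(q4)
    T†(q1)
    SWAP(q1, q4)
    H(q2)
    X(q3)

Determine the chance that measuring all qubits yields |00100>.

Outcome |00100> occurs with probability 1/4.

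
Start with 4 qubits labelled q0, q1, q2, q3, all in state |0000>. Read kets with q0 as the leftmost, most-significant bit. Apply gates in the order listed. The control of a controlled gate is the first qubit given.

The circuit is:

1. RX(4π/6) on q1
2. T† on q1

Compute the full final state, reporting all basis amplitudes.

The final amplitudes are 1/2 on |0000>, -sqrt(3)*exp(I*pi/4)/2 on |0100>, and 0 on every other basis state.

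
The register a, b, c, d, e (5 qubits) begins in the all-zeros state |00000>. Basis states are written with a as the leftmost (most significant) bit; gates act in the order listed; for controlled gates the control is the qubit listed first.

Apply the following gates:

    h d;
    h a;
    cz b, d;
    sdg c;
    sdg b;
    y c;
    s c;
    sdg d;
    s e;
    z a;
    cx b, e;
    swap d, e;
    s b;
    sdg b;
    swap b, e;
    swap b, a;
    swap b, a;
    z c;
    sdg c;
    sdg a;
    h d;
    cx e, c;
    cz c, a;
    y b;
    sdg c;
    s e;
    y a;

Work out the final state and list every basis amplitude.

The final amplitudes are -sqrt(2)/4 on |00100>, -sqrt(2)/4 on |00110>, sqrt(2)*I/4 on |01100>, sqrt(2)*I/4 on |01110>, sqrt(2)*I/4 on |10100>, sqrt(2)*I/4 on |10110>, sqrt(2)/4 on |11100>, sqrt(2)/4 on |11110>, and 0 on every other basis state. Key observation: gates 16-17 undo each other exactly, leaving only the rest of the circuit to track.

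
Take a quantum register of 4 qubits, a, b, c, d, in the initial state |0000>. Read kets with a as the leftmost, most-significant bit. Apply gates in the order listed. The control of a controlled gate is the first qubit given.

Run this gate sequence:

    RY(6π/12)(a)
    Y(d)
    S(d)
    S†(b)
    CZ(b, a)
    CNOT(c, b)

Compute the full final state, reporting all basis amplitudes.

After the circuit, the state carries amplitude -sqrt(2)/2 on |0001>, -sqrt(2)/2 on |1001>, and 0 on every other basis state.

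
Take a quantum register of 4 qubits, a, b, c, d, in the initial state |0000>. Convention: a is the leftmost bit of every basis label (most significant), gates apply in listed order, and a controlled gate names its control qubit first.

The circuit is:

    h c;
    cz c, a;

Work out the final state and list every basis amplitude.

The final amplitudes are sqrt(2)/2 on |0000>, sqrt(2)/2 on |0010>, and 0 on every other basis state.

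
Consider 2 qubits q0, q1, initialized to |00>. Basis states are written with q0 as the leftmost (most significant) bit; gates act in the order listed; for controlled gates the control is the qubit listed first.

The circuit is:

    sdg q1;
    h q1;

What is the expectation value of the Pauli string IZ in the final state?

The observable IZ averages to 0.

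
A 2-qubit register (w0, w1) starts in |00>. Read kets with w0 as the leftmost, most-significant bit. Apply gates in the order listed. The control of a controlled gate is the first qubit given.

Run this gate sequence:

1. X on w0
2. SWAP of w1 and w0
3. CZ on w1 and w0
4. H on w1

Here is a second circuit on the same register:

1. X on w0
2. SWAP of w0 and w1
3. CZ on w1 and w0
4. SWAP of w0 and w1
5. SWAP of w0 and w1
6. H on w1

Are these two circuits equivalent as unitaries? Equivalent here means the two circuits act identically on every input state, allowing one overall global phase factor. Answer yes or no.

Yes — the two circuits implement the same unitary up to a global phase.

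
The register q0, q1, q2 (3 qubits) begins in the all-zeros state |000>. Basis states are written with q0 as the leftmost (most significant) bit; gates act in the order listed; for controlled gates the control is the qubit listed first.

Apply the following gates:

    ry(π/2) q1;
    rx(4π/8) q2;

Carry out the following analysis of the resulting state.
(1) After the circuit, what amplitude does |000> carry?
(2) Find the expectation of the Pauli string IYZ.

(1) The final state's coefficient on |000> equals 1/2.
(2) The observable IYZ averages to 0.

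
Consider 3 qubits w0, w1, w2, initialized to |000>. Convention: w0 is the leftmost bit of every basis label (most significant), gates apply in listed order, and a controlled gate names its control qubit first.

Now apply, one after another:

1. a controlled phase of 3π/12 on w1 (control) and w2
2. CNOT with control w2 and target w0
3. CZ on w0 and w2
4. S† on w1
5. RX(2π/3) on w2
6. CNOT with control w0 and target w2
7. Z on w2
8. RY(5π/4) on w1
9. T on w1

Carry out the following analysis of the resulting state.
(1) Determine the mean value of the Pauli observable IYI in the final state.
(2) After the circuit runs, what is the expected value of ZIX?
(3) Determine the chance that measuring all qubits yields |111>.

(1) The observable IYI averages to -1/2.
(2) The expectation value of ZIX is 0.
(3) The probability of measuring |111> is 0.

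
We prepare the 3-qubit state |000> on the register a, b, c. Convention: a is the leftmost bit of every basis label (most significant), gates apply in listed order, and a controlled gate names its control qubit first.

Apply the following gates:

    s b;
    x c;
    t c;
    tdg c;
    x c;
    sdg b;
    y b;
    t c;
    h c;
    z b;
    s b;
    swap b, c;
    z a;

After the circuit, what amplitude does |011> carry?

|011> carries amplitude sqrt(2)/2 in the final state. Key observation: gates 1-6 undo each other exactly, leaving only the rest of the circuit to track.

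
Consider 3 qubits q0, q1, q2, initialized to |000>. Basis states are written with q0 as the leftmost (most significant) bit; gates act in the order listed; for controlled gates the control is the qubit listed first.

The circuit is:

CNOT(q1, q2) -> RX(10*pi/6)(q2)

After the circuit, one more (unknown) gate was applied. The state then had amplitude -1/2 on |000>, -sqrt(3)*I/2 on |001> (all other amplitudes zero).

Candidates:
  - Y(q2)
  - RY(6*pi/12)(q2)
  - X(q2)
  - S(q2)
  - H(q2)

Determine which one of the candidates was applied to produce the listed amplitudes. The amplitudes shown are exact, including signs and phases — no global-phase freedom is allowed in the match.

It was Y(q2) that produced the state shown.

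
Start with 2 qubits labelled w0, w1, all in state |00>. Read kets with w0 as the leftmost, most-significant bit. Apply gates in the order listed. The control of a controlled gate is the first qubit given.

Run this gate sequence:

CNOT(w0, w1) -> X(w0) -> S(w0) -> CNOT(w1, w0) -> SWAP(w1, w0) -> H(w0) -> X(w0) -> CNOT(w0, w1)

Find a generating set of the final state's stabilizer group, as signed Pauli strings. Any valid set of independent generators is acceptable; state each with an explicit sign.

The stabilizer group can be generated by +XX, -ZZ, among other valid generating sets.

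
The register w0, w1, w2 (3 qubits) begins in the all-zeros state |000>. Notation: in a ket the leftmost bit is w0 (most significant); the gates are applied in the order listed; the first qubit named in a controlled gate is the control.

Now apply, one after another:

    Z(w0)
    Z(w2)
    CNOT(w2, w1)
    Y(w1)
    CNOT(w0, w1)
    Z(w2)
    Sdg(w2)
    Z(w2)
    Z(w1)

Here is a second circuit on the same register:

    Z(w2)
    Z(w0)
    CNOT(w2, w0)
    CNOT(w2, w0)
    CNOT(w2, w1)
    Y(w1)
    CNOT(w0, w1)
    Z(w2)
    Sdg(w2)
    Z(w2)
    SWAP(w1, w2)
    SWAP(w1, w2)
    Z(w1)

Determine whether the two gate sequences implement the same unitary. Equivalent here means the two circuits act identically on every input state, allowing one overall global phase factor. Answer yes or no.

Yes: on every input state the two circuits agree up to one overall phase factor.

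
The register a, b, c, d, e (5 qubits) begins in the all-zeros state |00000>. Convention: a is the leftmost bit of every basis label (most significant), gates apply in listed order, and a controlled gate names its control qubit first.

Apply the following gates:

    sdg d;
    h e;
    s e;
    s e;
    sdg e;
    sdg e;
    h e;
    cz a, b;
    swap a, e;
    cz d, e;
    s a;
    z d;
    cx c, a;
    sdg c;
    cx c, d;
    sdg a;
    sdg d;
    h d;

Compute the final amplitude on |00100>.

|00100> carries amplitude 0 in the final state. Key observation: the block from step 2 through step 7 cancels to the identity and can be dropped.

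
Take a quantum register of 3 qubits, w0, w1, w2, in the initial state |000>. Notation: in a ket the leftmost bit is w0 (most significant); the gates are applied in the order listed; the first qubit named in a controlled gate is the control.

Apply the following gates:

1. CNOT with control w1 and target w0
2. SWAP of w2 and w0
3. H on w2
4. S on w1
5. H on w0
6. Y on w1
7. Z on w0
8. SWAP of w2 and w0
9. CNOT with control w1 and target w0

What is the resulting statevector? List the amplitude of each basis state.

The resulting statevector has amplitude 0 on |000>, 0 on |001>, I/2 on |010>, -I/2 on |011>, 0 on |100>, 0 on |101>, I/2 on |110>, -I/2 on |111>.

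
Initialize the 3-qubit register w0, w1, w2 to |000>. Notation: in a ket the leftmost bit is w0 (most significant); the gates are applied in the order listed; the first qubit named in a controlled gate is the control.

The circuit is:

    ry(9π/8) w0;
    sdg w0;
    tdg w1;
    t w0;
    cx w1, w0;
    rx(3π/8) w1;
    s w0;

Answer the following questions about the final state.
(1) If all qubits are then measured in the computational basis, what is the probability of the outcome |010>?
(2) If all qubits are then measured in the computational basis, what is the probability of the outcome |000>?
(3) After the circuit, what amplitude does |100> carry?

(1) Outcome |010> occurs with probability (2 - sqrt(2 - sqrt(2)))*(2 - sqrt(sqrt(2) + 2))/16.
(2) A full measurement returns |000> with probability (2 - sqrt(sqrt(2) + 2))*(sqrt(2 - sqrt(2)) + 2)/16.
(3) |100> carries amplitude (sqrt(2) + sqrt(sqrt(2) + 2))*exp(I*pi/4)/4 in the final state.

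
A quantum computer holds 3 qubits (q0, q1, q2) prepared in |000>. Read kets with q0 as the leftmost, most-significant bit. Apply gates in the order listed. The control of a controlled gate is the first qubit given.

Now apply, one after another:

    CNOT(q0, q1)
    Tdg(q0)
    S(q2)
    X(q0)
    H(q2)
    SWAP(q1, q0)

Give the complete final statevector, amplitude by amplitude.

The resulting statevector has amplitude sqrt(2)/2 on |010>, sqrt(2)/2 on |011>, and 0 on every other basis state.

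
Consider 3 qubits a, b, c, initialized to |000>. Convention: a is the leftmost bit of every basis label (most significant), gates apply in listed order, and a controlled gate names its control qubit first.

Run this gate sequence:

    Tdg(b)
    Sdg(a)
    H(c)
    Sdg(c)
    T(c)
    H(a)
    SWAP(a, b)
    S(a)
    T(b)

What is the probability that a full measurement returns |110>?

A full measurement returns |110> with probability 0.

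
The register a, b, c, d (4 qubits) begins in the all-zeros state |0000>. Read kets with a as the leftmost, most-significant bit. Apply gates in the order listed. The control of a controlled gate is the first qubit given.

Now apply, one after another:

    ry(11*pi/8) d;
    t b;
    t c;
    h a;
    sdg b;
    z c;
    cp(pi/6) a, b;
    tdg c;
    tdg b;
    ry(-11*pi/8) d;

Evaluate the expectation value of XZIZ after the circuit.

The expectation value of XZIZ is 1.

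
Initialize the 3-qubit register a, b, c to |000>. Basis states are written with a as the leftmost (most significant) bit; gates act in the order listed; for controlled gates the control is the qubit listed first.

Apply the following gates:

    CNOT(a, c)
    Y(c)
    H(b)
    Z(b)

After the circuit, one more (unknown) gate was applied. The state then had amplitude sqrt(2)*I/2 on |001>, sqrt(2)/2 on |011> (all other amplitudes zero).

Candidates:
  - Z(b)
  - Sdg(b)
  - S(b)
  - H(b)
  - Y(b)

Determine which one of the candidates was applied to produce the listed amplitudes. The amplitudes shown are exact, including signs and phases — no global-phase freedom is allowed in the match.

The unique candidate consistent with the amplitudes is S(b).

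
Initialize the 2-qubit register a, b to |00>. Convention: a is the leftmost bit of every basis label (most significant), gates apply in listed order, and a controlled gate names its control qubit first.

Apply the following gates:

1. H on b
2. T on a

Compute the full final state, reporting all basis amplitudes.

After the circuit, the state carries amplitude sqrt(2)/2 on |00>, sqrt(2)/2 on |01>, 0 on |10>, 0 on |11>.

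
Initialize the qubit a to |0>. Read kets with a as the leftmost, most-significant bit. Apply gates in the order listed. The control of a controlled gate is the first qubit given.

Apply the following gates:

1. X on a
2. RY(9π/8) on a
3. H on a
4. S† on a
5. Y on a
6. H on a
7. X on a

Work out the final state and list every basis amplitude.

The final amplitudes are (1 - I)*(-sin(pi/16) + I*cos(pi/16))/2 on |0>, (-1 + I)*exp(15*I*pi/16)/2 on |1>.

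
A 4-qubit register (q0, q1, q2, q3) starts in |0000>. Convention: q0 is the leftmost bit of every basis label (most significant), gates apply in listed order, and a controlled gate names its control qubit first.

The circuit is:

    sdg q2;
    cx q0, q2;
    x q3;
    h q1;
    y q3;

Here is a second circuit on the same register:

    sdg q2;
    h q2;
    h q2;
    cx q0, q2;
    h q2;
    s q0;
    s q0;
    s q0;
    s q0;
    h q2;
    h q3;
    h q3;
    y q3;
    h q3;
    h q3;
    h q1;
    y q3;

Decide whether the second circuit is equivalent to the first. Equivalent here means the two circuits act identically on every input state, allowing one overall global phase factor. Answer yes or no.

No, they are not equivalent — no single phase factor reconciles the two unitaries.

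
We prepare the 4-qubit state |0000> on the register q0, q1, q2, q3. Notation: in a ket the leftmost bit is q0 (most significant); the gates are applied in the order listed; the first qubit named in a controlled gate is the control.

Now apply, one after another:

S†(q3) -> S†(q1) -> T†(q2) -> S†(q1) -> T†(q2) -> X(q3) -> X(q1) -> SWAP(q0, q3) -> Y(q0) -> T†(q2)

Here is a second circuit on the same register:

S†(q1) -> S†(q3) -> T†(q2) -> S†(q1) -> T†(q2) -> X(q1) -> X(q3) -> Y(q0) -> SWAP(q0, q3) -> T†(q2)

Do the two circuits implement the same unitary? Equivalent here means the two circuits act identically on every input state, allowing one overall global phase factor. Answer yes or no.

No, they are not equivalent — no single phase factor reconciles the two unitaries.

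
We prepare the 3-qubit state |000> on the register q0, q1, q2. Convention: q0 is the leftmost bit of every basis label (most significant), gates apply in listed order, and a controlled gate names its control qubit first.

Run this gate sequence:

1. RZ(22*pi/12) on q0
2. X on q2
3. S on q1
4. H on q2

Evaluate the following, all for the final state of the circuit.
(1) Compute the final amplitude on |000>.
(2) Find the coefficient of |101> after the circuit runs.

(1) |000> carries amplitude -sqrt(2)*exp(I*pi/12)/2 in the final state.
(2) |101> carries amplitude 0 in the final state.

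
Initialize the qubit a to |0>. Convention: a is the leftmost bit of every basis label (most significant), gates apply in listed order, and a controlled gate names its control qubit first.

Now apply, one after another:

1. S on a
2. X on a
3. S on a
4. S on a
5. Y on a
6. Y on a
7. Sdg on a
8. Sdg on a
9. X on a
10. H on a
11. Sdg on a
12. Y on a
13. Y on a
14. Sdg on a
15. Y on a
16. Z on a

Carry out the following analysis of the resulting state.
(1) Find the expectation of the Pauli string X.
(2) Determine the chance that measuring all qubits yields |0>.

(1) The observable X averages to -1. Key observation: the block from step 2 through step 9 cancels to the identity and can be dropped.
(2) A full measurement returns |0> with probability 1/2.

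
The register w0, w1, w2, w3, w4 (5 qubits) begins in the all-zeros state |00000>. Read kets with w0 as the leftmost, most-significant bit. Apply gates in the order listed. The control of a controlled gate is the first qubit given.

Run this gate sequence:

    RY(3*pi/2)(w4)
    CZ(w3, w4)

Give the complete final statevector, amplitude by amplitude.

After the circuit, the state carries amplitude -sqrt(2)/2 on |00000>, sqrt(2)/2 on |00001>, and 0 on every other basis state.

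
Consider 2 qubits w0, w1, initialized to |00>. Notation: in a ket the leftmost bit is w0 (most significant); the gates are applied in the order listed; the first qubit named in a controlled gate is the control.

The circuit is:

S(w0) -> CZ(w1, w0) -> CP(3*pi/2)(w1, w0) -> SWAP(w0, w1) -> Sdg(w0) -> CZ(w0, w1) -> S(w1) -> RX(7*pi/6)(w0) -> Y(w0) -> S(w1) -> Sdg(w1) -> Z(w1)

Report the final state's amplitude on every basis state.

The resulting statevector has amplitude -sqrt(6)/4 - sqrt(2)/4 on |00>, 0 on |01>, I*(-sqrt(6) + sqrt(2))/4 on |10>, 0 on |11>.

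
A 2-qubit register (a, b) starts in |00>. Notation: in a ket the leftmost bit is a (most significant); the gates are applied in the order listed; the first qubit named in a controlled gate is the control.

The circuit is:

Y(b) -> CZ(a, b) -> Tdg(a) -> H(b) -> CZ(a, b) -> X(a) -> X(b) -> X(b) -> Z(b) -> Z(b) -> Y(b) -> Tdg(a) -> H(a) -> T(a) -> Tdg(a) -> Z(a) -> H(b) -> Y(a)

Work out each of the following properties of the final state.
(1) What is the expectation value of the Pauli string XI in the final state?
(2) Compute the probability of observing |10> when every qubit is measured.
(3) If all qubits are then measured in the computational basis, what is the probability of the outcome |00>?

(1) The expectation value of XI is -1.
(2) A full measurement returns |10> with probability 1/2.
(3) The probability of measuring |00> is 1/2.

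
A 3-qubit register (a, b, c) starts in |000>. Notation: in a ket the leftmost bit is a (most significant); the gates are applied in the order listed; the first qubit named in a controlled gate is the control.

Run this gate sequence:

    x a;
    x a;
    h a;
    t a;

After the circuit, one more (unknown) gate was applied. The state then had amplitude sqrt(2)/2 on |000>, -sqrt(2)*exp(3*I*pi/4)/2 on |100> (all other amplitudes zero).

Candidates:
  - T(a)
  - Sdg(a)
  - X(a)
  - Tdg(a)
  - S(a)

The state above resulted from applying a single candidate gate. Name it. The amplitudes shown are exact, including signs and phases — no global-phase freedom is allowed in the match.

The unique candidate consistent with the amplitudes is Sdg(a).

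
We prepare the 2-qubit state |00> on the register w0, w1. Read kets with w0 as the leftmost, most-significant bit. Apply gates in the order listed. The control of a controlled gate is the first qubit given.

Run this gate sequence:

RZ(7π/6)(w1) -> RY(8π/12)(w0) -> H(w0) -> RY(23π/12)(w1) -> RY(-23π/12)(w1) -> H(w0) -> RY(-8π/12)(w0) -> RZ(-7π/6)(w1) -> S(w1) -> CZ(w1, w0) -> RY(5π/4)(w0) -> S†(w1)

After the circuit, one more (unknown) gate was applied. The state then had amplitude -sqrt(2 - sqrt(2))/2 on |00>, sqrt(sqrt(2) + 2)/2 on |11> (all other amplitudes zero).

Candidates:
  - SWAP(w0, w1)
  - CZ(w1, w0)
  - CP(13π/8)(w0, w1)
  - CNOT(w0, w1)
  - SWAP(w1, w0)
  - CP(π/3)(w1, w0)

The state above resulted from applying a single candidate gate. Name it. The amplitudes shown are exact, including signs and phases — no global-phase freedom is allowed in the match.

The applied gate was CNOT(w0, w1). Key observation: steps 1-8 multiply out to the identity, so the circuit reduces to the remaining gates.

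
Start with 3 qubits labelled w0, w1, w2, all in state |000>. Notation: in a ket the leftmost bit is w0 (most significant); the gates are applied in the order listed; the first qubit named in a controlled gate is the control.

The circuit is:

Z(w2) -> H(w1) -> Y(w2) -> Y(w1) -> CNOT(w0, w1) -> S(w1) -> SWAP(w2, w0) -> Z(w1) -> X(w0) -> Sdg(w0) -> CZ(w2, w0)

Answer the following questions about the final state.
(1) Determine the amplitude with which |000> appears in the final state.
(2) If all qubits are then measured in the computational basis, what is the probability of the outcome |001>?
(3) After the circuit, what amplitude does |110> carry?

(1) |000> carries amplitude sqrt(2)/2 in the final state.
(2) A full measurement returns |001> with probability 0.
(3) The amplitude on |110> is 0.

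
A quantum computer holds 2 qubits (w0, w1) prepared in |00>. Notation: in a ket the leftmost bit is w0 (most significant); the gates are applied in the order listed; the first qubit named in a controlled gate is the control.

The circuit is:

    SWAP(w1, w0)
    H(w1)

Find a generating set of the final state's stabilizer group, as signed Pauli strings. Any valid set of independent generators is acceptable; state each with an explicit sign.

One valid set of independent stabilizer generators is +IX, +ZI (any independent generating set of the same group is equally correct).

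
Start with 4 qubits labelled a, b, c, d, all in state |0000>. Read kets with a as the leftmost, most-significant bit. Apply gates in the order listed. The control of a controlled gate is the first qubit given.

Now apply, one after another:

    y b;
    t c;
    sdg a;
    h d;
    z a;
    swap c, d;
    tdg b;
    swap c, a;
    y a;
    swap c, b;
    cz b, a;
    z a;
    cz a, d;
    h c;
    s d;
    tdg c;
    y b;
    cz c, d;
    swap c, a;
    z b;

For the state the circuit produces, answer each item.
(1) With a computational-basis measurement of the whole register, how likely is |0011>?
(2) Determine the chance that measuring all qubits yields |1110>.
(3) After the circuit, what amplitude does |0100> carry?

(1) A full measurement returns |0011> with probability 0.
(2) The probability of measuring |1110> is 1/4.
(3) The final state's coefficient on |0100> equals -exp(I*pi/4)/2.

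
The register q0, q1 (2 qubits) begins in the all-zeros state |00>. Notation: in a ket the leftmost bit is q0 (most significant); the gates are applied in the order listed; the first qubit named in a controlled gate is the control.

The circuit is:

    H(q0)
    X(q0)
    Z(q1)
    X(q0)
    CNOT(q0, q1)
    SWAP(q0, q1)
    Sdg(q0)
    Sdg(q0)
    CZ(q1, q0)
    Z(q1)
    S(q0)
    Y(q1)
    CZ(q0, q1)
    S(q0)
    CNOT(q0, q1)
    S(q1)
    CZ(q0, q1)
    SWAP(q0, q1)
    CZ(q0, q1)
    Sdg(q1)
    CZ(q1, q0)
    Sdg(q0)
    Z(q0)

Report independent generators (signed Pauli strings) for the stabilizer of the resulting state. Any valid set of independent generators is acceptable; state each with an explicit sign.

One valid set of independent stabilizer generators is -IY, -ZI (any independent generating set of the same group is equally correct).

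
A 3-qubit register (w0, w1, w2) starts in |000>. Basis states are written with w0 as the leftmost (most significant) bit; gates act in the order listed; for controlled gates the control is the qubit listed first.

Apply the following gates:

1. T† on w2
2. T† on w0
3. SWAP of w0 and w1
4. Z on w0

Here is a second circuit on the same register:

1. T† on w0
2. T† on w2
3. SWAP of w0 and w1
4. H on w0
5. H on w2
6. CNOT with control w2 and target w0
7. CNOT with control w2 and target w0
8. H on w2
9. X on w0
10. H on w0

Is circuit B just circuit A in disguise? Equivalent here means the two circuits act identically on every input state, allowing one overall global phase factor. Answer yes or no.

Yes, they are equivalent — the unitaries differ by at most a global phase.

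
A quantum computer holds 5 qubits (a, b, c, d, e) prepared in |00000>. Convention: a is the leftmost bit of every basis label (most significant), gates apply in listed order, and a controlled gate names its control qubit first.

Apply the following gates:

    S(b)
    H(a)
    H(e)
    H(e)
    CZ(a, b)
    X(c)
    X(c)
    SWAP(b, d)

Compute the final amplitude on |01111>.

The amplitude on |01111> is 0. Key observation: steps 3-4 multiply out to the identity, so the circuit reduces to the remaining gates.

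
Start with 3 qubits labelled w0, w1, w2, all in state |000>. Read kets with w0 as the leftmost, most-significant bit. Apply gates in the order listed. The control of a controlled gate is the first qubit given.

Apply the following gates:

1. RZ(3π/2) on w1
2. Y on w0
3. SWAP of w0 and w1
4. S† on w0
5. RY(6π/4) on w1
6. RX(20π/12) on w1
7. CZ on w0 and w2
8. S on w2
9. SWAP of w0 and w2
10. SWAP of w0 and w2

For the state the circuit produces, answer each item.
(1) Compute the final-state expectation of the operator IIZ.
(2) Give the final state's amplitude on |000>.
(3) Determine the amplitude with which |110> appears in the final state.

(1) In the final state, IIZ has expectation 1. Key observation: gates 9-10 undo each other exactly, leaving only the rest of the circuit to track.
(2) |000> carries amplitude (sqrt(2) - sqrt(6)*I)*exp(I*pi/4)/4 in the final state.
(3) |110> carries amplitude 0 in the final state.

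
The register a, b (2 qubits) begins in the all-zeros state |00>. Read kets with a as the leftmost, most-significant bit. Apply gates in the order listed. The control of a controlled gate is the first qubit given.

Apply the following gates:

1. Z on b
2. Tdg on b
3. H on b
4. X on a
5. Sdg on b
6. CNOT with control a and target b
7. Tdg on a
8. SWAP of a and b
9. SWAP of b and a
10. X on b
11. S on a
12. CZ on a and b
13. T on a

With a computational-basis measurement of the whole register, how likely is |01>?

Outcome |01> occurs with probability 0.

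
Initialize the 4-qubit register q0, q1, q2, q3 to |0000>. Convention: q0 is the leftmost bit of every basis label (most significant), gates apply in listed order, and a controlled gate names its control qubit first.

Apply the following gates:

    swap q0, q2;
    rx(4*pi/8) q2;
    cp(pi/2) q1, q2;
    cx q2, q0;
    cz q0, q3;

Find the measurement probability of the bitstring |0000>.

The probability of measuring |0000> is 1/2.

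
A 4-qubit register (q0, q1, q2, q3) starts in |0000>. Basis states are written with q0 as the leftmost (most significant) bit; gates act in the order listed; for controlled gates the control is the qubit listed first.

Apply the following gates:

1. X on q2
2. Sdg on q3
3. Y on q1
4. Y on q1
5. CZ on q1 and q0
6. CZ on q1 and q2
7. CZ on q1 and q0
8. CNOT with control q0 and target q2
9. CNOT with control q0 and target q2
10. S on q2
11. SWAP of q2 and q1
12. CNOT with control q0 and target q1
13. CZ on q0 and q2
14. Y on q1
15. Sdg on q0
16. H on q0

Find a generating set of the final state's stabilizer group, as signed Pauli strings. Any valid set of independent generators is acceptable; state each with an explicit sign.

The final state is stabilized by the group generated by +XIII, +IZII, +IIZI, +IIIZ; other independent generating sets are equally valid.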